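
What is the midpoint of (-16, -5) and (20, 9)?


Midpoint = ((-16+20)/2, (-5+9)/2) = (2, 2)

(2, 2)


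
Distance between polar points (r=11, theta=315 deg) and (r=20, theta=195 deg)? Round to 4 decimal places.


d = sqrt(r1^2 + r2^2 - 2*r1*r2*cos(t2-t1))
d = sqrt(11^2 + 20^2 - 2*11*20*cos(195-315)) = 27.2213

27.2213


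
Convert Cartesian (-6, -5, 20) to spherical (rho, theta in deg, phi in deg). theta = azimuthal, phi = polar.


rho = sqrt((-6)^2 + (-5)^2 + 20^2) = 21.4709
theta = atan2(-5, -6) = 219.8056 deg
phi = acos(20/21.4709) = 21.3313 deg

rho = 21.4709, theta = 219.8056 deg, phi = 21.3313 deg


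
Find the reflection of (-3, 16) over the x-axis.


Reflection across x-axis: (x, y) -> (x, -y)
(-3, 16) -> (-3, -16)

(-3, -16)


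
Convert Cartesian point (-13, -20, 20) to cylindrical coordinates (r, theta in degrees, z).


r = sqrt((-13)^2 + (-20)^2) = 23.8537
theta = atan2(-20, -13) = 236.9761 deg
z = 20

r = 23.8537, theta = 236.9761 deg, z = 20


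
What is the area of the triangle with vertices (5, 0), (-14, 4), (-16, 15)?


Area = |x1(y2-y3) + x2(y3-y1) + x3(y1-y2)| / 2
= |5*(4-15) + -14*(15-0) + -16*(0-4)| / 2
= 100.5

100.5


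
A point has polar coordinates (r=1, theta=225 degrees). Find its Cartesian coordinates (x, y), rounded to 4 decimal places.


x = 1 * cos(225) = -0.7071
y = 1 * sin(225) = -0.7071

(-0.7071, -0.7071)


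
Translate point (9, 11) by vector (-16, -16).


Translation: (x+dx, y+dy) = (9+-16, 11+-16) = (-7, -5)

(-7, -5)


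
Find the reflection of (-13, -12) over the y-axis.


Reflection across y-axis: (x, y) -> (-x, y)
(-13, -12) -> (13, -12)

(13, -12)


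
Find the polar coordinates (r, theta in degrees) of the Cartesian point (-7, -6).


r = sqrt((-7)^2 + (-6)^2) = 9.2195
theta = atan2(-6, -7) = 220.6013 degrees

r = 9.2195, theta = 220.6013 degrees


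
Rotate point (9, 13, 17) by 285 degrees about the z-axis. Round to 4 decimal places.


x' = 9*cos(285) - 13*sin(285) = 14.8864
y' = 9*sin(285) + 13*cos(285) = -5.3287
z' = 17

(14.8864, -5.3287, 17)


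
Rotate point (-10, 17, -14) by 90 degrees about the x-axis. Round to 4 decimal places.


x' = -10
y' = 17*cos(90) - -14*sin(90) = 14
z' = 17*sin(90) + -14*cos(90) = 17

(-10, 14, 17)


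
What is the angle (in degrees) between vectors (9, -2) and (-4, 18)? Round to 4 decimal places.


dot = 9*-4 + -2*18 = -72
|u| = 9.2195, |v| = 18.4391
cos(angle) = -0.4235
angle = 115.0576 degrees

115.0576 degrees


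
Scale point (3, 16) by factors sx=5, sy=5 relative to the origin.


Scaling: (x*sx, y*sy) = (3*5, 16*5) = (15, 80)

(15, 80)


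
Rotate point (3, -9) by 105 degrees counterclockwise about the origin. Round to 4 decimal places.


x' = 3*cos(105) - -9*sin(105) = 7.9169
y' = 3*sin(105) + -9*cos(105) = 5.2271

(7.9169, 5.2271)


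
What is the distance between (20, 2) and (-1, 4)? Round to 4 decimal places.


d = sqrt((-1-20)^2 + (4-2)^2) = 21.095

21.095


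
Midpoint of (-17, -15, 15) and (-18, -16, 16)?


Midpoint = ((-17+-18)/2, (-15+-16)/2, (15+16)/2) = (-17.5, -15.5, 15.5)

(-17.5, -15.5, 15.5)


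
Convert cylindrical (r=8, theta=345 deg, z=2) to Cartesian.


x = 8 * cos(345) = 7.7274
y = 8 * sin(345) = -2.0706
z = 2

(7.7274, -2.0706, 2)


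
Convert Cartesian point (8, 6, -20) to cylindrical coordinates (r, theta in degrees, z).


r = sqrt(8^2 + 6^2) = 10
theta = atan2(6, 8) = 36.8699 deg
z = -20

r = 10, theta = 36.8699 deg, z = -20


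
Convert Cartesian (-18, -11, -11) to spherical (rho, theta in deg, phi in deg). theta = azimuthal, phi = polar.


rho = sqrt((-18)^2 + (-11)^2 + (-11)^2) = 23.7908
theta = atan2(-11, -18) = 211.4296 deg
phi = acos(-11/23.7908) = 117.5398 deg

rho = 23.7908, theta = 211.4296 deg, phi = 117.5398 deg


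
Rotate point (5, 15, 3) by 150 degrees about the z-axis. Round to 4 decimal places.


x' = 5*cos(150) - 15*sin(150) = -11.8301
y' = 5*sin(150) + 15*cos(150) = -10.4904
z' = 3

(-11.8301, -10.4904, 3)


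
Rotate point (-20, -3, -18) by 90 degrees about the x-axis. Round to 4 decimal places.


x' = -20
y' = -3*cos(90) - -18*sin(90) = 18
z' = -3*sin(90) + -18*cos(90) = -3

(-20, 18, -3)


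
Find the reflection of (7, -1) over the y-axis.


Reflection across y-axis: (x, y) -> (-x, y)
(7, -1) -> (-7, -1)

(-7, -1)


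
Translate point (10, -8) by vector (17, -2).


Translation: (x+dx, y+dy) = (10+17, -8+-2) = (27, -10)

(27, -10)


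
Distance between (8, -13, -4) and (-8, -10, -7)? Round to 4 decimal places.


d = sqrt((-8-8)^2 + (-10--13)^2 + (-7--4)^2) = 16.5529

16.5529


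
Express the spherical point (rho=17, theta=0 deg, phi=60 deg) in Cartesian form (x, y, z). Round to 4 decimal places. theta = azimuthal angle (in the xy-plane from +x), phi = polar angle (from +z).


x = 17 * sin(60) * cos(0) = 14.7224
y = 17 * sin(60) * sin(0) = 0
z = 17 * cos(60) = 8.5

(14.7224, 0, 8.5)


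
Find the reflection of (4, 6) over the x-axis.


Reflection across x-axis: (x, y) -> (x, -y)
(4, 6) -> (4, -6)

(4, -6)


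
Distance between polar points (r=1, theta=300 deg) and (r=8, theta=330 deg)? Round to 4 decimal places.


d = sqrt(r1^2 + r2^2 - 2*r1*r2*cos(t2-t1))
d = sqrt(1^2 + 8^2 - 2*1*8*cos(330-300)) = 7.1515

7.1515


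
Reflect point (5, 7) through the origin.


Reflection through origin: (x, y) -> (-x, -y)
(5, 7) -> (-5, -7)

(-5, -7)


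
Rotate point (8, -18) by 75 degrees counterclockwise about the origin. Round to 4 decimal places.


x' = 8*cos(75) - -18*sin(75) = 19.4572
y' = 8*sin(75) + -18*cos(75) = 3.0687

(19.4572, 3.0687)


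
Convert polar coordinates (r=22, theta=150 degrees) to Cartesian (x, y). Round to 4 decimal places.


x = 22 * cos(150) = -19.0526
y = 22 * sin(150) = 11

(-19.0526, 11)


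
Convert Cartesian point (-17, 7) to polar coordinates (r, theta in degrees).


r = sqrt((-17)^2 + 7^2) = 18.3848
theta = atan2(7, -17) = 157.6199 degrees

r = 18.3848, theta = 157.6199 degrees


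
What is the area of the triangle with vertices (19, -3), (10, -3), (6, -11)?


Area = |x1(y2-y3) + x2(y3-y1) + x3(y1-y2)| / 2
= |19*(-3--11) + 10*(-11--3) + 6*(-3--3)| / 2
= 36

36


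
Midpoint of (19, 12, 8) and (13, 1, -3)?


Midpoint = ((19+13)/2, (12+1)/2, (8+-3)/2) = (16, 6.5, 2.5)

(16, 6.5, 2.5)


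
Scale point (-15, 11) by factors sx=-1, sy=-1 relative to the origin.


Scaling: (x*sx, y*sy) = (-15*-1, 11*-1) = (15, -11)

(15, -11)


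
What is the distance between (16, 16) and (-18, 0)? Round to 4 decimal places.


d = sqrt((-18-16)^2 + (0-16)^2) = 37.5766

37.5766


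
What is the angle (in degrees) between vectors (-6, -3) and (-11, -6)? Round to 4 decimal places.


dot = -6*-11 + -3*-6 = 84
|u| = 6.7082, |v| = 12.53
cos(angle) = 0.9994
angle = 2.0454 degrees

2.0454 degrees


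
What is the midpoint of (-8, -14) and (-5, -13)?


Midpoint = ((-8+-5)/2, (-14+-13)/2) = (-6.5, -13.5)

(-6.5, -13.5)


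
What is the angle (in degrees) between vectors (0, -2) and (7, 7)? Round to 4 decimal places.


dot = 0*7 + -2*7 = -14
|u| = 2, |v| = 9.8995
cos(angle) = -0.7071
angle = 135 degrees

135 degrees


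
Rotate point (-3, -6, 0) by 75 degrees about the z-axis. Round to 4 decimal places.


x' = -3*cos(75) - -6*sin(75) = 5.0191
y' = -3*sin(75) + -6*cos(75) = -4.4507
z' = 0

(5.0191, -4.4507, 0)


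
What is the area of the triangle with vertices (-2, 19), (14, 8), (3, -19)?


Area = |x1(y2-y3) + x2(y3-y1) + x3(y1-y2)| / 2
= |-2*(8--19) + 14*(-19-19) + 3*(19-8)| / 2
= 276.5

276.5


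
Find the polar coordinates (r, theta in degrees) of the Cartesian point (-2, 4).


r = sqrt((-2)^2 + 4^2) = 4.4721
theta = atan2(4, -2) = 116.5651 degrees

r = 4.4721, theta = 116.5651 degrees


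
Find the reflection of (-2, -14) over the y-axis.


Reflection across y-axis: (x, y) -> (-x, y)
(-2, -14) -> (2, -14)

(2, -14)


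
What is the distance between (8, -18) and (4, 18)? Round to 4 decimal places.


d = sqrt((4-8)^2 + (18--18)^2) = 36.2215

36.2215


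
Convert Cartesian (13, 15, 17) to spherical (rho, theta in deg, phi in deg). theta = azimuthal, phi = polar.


rho = sqrt(13^2 + 15^2 + 17^2) = 26.1343
theta = atan2(15, 13) = 49.0856 deg
phi = acos(17/26.1343) = 49.4217 deg

rho = 26.1343, theta = 49.0856 deg, phi = 49.4217 deg


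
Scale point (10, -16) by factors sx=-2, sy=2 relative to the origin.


Scaling: (x*sx, y*sy) = (10*-2, -16*2) = (-20, -32)

(-20, -32)


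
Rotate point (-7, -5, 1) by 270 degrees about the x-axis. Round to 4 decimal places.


x' = -7
y' = -5*cos(270) - 1*sin(270) = 1
z' = -5*sin(270) + 1*cos(270) = 5

(-7, 1, 5)


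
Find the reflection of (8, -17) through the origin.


Reflection through origin: (x, y) -> (-x, -y)
(8, -17) -> (-8, 17)

(-8, 17)


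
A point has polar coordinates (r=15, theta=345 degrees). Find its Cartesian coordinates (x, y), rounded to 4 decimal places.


x = 15 * cos(345) = 14.4889
y = 15 * sin(345) = -3.8823

(14.4889, -3.8823)


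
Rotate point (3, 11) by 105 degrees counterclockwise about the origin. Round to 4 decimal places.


x' = 3*cos(105) - 11*sin(105) = -11.4016
y' = 3*sin(105) + 11*cos(105) = 0.0508

(-11.4016, 0.0508)


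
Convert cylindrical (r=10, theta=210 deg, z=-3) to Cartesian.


x = 10 * cos(210) = -8.6603
y = 10 * sin(210) = -5
z = -3

(-8.6603, -5, -3)


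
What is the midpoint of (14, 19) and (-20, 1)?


Midpoint = ((14+-20)/2, (19+1)/2) = (-3, 10)

(-3, 10)


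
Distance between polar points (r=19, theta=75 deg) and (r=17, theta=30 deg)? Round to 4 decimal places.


d = sqrt(r1^2 + r2^2 - 2*r1*r2*cos(t2-t1))
d = sqrt(19^2 + 17^2 - 2*19*17*cos(30-75)) = 13.9

13.9


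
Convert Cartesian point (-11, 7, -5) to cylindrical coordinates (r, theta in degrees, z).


r = sqrt((-11)^2 + 7^2) = 13.0384
theta = atan2(7, -11) = 147.5288 deg
z = -5

r = 13.0384, theta = 147.5288 deg, z = -5


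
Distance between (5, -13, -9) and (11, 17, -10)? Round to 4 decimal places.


d = sqrt((11-5)^2 + (17--13)^2 + (-10--9)^2) = 30.6105

30.6105


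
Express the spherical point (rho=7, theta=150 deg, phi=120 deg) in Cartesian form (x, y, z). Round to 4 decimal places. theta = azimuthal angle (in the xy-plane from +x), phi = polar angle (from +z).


x = 7 * sin(120) * cos(150) = -5.25
y = 7 * sin(120) * sin(150) = 3.0311
z = 7 * cos(120) = -3.5

(-5.25, 3.0311, -3.5)


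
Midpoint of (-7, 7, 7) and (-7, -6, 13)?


Midpoint = ((-7+-7)/2, (7+-6)/2, (7+13)/2) = (-7, 0.5, 10)

(-7, 0.5, 10)


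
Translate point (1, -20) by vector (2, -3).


Translation: (x+dx, y+dy) = (1+2, -20+-3) = (3, -23)

(3, -23)


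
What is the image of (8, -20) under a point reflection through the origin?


Reflection through origin: (x, y) -> (-x, -y)
(8, -20) -> (-8, 20)

(-8, 20)


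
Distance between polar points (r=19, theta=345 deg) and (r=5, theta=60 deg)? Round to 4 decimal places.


d = sqrt(r1^2 + r2^2 - 2*r1*r2*cos(t2-t1))
d = sqrt(19^2 + 5^2 - 2*19*5*cos(60-345)) = 18.3528

18.3528


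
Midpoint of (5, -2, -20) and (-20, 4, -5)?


Midpoint = ((5+-20)/2, (-2+4)/2, (-20+-5)/2) = (-7.5, 1, -12.5)

(-7.5, 1, -12.5)


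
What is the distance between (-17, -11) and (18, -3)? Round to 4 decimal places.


d = sqrt((18--17)^2 + (-3--11)^2) = 35.9026

35.9026


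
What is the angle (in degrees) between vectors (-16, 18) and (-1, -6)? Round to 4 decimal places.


dot = -16*-1 + 18*-6 = -92
|u| = 24.0832, |v| = 6.0828
cos(angle) = -0.628
angle = 128.9041 degrees

128.9041 degrees


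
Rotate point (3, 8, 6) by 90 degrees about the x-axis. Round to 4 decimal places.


x' = 3
y' = 8*cos(90) - 6*sin(90) = -6
z' = 8*sin(90) + 6*cos(90) = 8

(3, -6, 8)


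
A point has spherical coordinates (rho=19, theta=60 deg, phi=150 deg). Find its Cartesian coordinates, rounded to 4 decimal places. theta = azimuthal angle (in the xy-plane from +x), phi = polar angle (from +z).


x = 19 * sin(150) * cos(60) = 4.75
y = 19 * sin(150) * sin(60) = 8.2272
z = 19 * cos(150) = -16.4545

(4.75, 8.2272, -16.4545)


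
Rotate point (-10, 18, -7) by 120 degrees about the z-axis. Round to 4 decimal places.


x' = -10*cos(120) - 18*sin(120) = -10.5885
y' = -10*sin(120) + 18*cos(120) = -17.6603
z' = -7

(-10.5885, -17.6603, -7)


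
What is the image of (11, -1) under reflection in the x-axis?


Reflection across x-axis: (x, y) -> (x, -y)
(11, -1) -> (11, 1)

(11, 1)


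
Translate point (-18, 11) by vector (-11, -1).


Translation: (x+dx, y+dy) = (-18+-11, 11+-1) = (-29, 10)

(-29, 10)


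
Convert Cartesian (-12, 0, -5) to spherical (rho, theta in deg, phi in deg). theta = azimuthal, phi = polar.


rho = sqrt((-12)^2 + 0^2 + (-5)^2) = 13
theta = atan2(0, -12) = 180 deg
phi = acos(-5/13) = 112.6199 deg

rho = 13, theta = 180 deg, phi = 112.6199 deg


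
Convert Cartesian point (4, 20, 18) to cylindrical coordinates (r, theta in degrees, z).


r = sqrt(4^2 + 20^2) = 20.3961
theta = atan2(20, 4) = 78.6901 deg
z = 18

r = 20.3961, theta = 78.6901 deg, z = 18


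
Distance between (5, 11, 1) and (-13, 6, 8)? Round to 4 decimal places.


d = sqrt((-13-5)^2 + (6-11)^2 + (8-1)^2) = 19.9499

19.9499


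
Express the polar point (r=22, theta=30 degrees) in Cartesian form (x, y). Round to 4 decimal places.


x = 22 * cos(30) = 19.0526
y = 22 * sin(30) = 11

(19.0526, 11)


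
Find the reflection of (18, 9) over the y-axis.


Reflection across y-axis: (x, y) -> (-x, y)
(18, 9) -> (-18, 9)

(-18, 9)


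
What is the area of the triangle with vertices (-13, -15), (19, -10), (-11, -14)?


Area = |x1(y2-y3) + x2(y3-y1) + x3(y1-y2)| / 2
= |-13*(-10--14) + 19*(-14--15) + -11*(-15--10)| / 2
= 11

11


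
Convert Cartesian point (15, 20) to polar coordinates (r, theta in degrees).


r = sqrt(15^2 + 20^2) = 25
theta = atan2(20, 15) = 53.1301 degrees

r = 25, theta = 53.1301 degrees


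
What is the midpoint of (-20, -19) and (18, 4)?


Midpoint = ((-20+18)/2, (-19+4)/2) = (-1, -7.5)

(-1, -7.5)


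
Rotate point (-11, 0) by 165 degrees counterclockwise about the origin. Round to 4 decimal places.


x' = -11*cos(165) - 0*sin(165) = 10.6252
y' = -11*sin(165) + 0*cos(165) = -2.847

(10.6252, -2.847)


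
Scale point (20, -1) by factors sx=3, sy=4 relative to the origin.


Scaling: (x*sx, y*sy) = (20*3, -1*4) = (60, -4)

(60, -4)


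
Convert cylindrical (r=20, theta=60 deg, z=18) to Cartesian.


x = 20 * cos(60) = 10
y = 20 * sin(60) = 17.3205
z = 18

(10, 17.3205, 18)


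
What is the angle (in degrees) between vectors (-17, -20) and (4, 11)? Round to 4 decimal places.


dot = -17*4 + -20*11 = -288
|u| = 26.2488, |v| = 11.7047
cos(angle) = -0.9374
angle = 159.6186 degrees

159.6186 degrees


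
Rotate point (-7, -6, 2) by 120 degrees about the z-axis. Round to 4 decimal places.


x' = -7*cos(120) - -6*sin(120) = 8.6962
y' = -7*sin(120) + -6*cos(120) = -3.0622
z' = 2

(8.6962, -3.0622, 2)


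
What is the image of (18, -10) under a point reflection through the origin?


Reflection through origin: (x, y) -> (-x, -y)
(18, -10) -> (-18, 10)

(-18, 10)


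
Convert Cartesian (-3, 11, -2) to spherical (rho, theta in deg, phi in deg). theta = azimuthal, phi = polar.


rho = sqrt((-3)^2 + 11^2 + (-2)^2) = 11.5758
theta = atan2(11, -3) = 105.2551 deg
phi = acos(-2/11.5758) = 99.9491 deg

rho = 11.5758, theta = 105.2551 deg, phi = 99.9491 deg


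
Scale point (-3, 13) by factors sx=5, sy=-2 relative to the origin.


Scaling: (x*sx, y*sy) = (-3*5, 13*-2) = (-15, -26)

(-15, -26)


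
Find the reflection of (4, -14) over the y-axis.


Reflection across y-axis: (x, y) -> (-x, y)
(4, -14) -> (-4, -14)

(-4, -14)


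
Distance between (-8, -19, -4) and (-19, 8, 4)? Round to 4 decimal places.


d = sqrt((-19--8)^2 + (8--19)^2 + (4--4)^2) = 30.2324

30.2324


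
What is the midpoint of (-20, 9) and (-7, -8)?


Midpoint = ((-20+-7)/2, (9+-8)/2) = (-13.5, 0.5)

(-13.5, 0.5)


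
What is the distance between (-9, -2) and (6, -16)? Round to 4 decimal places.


d = sqrt((6--9)^2 + (-16--2)^2) = 20.5183

20.5183


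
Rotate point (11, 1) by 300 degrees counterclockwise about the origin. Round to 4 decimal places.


x' = 11*cos(300) - 1*sin(300) = 6.366
y' = 11*sin(300) + 1*cos(300) = -9.0263

(6.366, -9.0263)


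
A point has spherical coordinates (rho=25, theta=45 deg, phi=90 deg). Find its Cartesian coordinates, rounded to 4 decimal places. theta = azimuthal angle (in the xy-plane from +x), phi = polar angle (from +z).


x = 25 * sin(90) * cos(45) = 17.6777
y = 25 * sin(90) * sin(45) = 17.6777
z = 25 * cos(90) = 0

(17.6777, 17.6777, 0)


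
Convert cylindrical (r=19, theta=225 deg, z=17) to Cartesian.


x = 19 * cos(225) = -13.435
y = 19 * sin(225) = -13.435
z = 17

(-13.435, -13.435, 17)


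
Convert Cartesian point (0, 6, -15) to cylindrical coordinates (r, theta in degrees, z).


r = sqrt(0^2 + 6^2) = 6
theta = atan2(6, 0) = 90 deg
z = -15

r = 6, theta = 90 deg, z = -15


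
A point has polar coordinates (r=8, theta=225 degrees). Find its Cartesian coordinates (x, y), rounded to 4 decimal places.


x = 8 * cos(225) = -5.6569
y = 8 * sin(225) = -5.6569

(-5.6569, -5.6569)


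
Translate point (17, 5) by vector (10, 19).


Translation: (x+dx, y+dy) = (17+10, 5+19) = (27, 24)

(27, 24)


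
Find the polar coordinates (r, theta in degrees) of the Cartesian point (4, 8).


r = sqrt(4^2 + 8^2) = 8.9443
theta = atan2(8, 4) = 63.4349 degrees

r = 8.9443, theta = 63.4349 degrees


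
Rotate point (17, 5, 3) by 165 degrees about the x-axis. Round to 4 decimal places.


x' = 17
y' = 5*cos(165) - 3*sin(165) = -5.6061
z' = 5*sin(165) + 3*cos(165) = -1.6037

(17, -5.6061, -1.6037)


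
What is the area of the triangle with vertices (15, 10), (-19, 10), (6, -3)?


Area = |x1(y2-y3) + x2(y3-y1) + x3(y1-y2)| / 2
= |15*(10--3) + -19*(-3-10) + 6*(10-10)| / 2
= 221

221


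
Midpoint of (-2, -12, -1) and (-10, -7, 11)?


Midpoint = ((-2+-10)/2, (-12+-7)/2, (-1+11)/2) = (-6, -9.5, 5)

(-6, -9.5, 5)


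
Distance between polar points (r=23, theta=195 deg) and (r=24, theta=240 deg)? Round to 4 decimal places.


d = sqrt(r1^2 + r2^2 - 2*r1*r2*cos(t2-t1))
d = sqrt(23^2 + 24^2 - 2*23*24*cos(240-195)) = 18.0098

18.0098


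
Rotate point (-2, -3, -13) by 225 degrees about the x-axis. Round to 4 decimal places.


x' = -2
y' = -3*cos(225) - -13*sin(225) = -7.0711
z' = -3*sin(225) + -13*cos(225) = 11.3137

(-2, -7.0711, 11.3137)


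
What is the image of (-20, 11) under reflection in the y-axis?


Reflection across y-axis: (x, y) -> (-x, y)
(-20, 11) -> (20, 11)

(20, 11)


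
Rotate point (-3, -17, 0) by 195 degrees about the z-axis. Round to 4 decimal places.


x' = -3*cos(195) - -17*sin(195) = -1.5021
y' = -3*sin(195) + -17*cos(195) = 17.1972
z' = 0

(-1.5021, 17.1972, 0)


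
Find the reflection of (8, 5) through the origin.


Reflection through origin: (x, y) -> (-x, -y)
(8, 5) -> (-8, -5)

(-8, -5)


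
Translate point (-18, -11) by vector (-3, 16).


Translation: (x+dx, y+dy) = (-18+-3, -11+16) = (-21, 5)

(-21, 5)


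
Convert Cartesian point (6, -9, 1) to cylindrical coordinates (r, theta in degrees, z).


r = sqrt(6^2 + (-9)^2) = 10.8167
theta = atan2(-9, 6) = 303.6901 deg
z = 1

r = 10.8167, theta = 303.6901 deg, z = 1


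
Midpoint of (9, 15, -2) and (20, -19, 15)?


Midpoint = ((9+20)/2, (15+-19)/2, (-2+15)/2) = (14.5, -2, 6.5)

(14.5, -2, 6.5)


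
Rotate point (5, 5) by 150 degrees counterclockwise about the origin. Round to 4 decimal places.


x' = 5*cos(150) - 5*sin(150) = -6.8301
y' = 5*sin(150) + 5*cos(150) = -1.8301

(-6.8301, -1.8301)


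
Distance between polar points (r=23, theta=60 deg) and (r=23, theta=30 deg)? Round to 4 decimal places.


d = sqrt(r1^2 + r2^2 - 2*r1*r2*cos(t2-t1))
d = sqrt(23^2 + 23^2 - 2*23*23*cos(30-60)) = 11.9057

11.9057


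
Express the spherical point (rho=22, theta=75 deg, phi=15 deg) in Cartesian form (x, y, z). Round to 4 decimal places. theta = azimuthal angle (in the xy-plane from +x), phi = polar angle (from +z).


x = 22 * sin(15) * cos(75) = 1.4737
y = 22 * sin(15) * sin(75) = 5.5
z = 22 * cos(15) = 21.2504

(1.4737, 5.5, 21.2504)


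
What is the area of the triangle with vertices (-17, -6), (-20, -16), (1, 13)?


Area = |x1(y2-y3) + x2(y3-y1) + x3(y1-y2)| / 2
= |-17*(-16-13) + -20*(13--6) + 1*(-6--16)| / 2
= 61.5

61.5


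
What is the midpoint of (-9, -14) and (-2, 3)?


Midpoint = ((-9+-2)/2, (-14+3)/2) = (-5.5, -5.5)

(-5.5, -5.5)


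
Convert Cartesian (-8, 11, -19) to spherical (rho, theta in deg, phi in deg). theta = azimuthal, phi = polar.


rho = sqrt((-8)^2 + 11^2 + (-19)^2) = 23.3666
theta = atan2(11, -8) = 126.0274 deg
phi = acos(-19/23.3666) = 144.4024 deg

rho = 23.3666, theta = 126.0274 deg, phi = 144.4024 deg


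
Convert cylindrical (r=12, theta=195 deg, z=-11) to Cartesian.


x = 12 * cos(195) = -11.5911
y = 12 * sin(195) = -3.1058
z = -11

(-11.5911, -3.1058, -11)


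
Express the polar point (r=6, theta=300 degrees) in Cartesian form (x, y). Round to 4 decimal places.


x = 6 * cos(300) = 3
y = 6 * sin(300) = -5.1962

(3, -5.1962)


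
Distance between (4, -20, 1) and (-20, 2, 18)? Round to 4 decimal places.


d = sqrt((-20-4)^2 + (2--20)^2 + (18-1)^2) = 36.7287

36.7287


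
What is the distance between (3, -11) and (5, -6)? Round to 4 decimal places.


d = sqrt((5-3)^2 + (-6--11)^2) = 5.3852

5.3852


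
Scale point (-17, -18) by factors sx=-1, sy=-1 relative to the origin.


Scaling: (x*sx, y*sy) = (-17*-1, -18*-1) = (17, 18)

(17, 18)


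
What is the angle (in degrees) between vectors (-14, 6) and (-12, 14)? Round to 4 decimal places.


dot = -14*-12 + 6*14 = 252
|u| = 15.2315, |v| = 18.4391
cos(angle) = 0.8973
angle = 26.2001 degrees

26.2001 degrees


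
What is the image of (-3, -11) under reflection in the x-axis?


Reflection across x-axis: (x, y) -> (x, -y)
(-3, -11) -> (-3, 11)

(-3, 11)


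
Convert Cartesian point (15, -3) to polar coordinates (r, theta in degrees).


r = sqrt(15^2 + (-3)^2) = 15.2971
theta = atan2(-3, 15) = 348.6901 degrees

r = 15.2971, theta = 348.6901 degrees


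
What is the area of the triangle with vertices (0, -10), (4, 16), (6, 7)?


Area = |x1(y2-y3) + x2(y3-y1) + x3(y1-y2)| / 2
= |0*(16-7) + 4*(7--10) + 6*(-10-16)| / 2
= 44

44


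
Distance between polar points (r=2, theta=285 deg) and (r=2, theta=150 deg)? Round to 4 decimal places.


d = sqrt(r1^2 + r2^2 - 2*r1*r2*cos(t2-t1))
d = sqrt(2^2 + 2^2 - 2*2*2*cos(150-285)) = 3.6955

3.6955


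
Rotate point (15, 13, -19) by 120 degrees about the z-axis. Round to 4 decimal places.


x' = 15*cos(120) - 13*sin(120) = -18.7583
y' = 15*sin(120) + 13*cos(120) = 6.4904
z' = -19

(-18.7583, 6.4904, -19)


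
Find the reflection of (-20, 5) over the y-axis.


Reflection across y-axis: (x, y) -> (-x, y)
(-20, 5) -> (20, 5)

(20, 5)


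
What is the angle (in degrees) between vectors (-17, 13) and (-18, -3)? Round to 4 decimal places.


dot = -17*-18 + 13*-3 = 267
|u| = 21.4009, |v| = 18.2483
cos(angle) = 0.6837
angle = 46.8677 degrees

46.8677 degrees


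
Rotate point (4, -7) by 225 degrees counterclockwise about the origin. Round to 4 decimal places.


x' = 4*cos(225) - -7*sin(225) = -7.7782
y' = 4*sin(225) + -7*cos(225) = 2.1213

(-7.7782, 2.1213)


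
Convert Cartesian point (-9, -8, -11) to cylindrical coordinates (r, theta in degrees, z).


r = sqrt((-9)^2 + (-8)^2) = 12.0416
theta = atan2(-8, -9) = 221.6335 deg
z = -11

r = 12.0416, theta = 221.6335 deg, z = -11


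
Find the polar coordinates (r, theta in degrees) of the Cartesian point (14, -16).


r = sqrt(14^2 + (-16)^2) = 21.2603
theta = atan2(-16, 14) = 311.1859 degrees

r = 21.2603, theta = 311.1859 degrees


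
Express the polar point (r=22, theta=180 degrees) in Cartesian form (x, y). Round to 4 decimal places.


x = 22 * cos(180) = -22
y = 22 * sin(180) = 0

(-22, 0)


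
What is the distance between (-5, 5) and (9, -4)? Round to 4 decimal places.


d = sqrt((9--5)^2 + (-4-5)^2) = 16.6433

16.6433


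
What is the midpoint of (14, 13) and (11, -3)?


Midpoint = ((14+11)/2, (13+-3)/2) = (12.5, 5)

(12.5, 5)


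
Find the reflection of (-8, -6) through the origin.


Reflection through origin: (x, y) -> (-x, -y)
(-8, -6) -> (8, 6)

(8, 6)


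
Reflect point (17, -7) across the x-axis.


Reflection across x-axis: (x, y) -> (x, -y)
(17, -7) -> (17, 7)

(17, 7)


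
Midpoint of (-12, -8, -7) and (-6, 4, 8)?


Midpoint = ((-12+-6)/2, (-8+4)/2, (-7+8)/2) = (-9, -2, 0.5)

(-9, -2, 0.5)


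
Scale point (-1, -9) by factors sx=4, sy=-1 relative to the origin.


Scaling: (x*sx, y*sy) = (-1*4, -9*-1) = (-4, 9)

(-4, 9)


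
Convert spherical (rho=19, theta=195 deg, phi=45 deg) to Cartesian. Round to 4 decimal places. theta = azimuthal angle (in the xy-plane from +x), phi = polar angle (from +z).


x = 19 * sin(45) * cos(195) = -12.9772
y = 19 * sin(45) * sin(195) = -3.4772
z = 19 * cos(45) = 13.435

(-12.9772, -3.4772, 13.435)


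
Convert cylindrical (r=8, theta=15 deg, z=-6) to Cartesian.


x = 8 * cos(15) = 7.7274
y = 8 * sin(15) = 2.0706
z = -6

(7.7274, 2.0706, -6)


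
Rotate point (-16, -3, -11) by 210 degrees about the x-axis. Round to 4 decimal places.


x' = -16
y' = -3*cos(210) - -11*sin(210) = -2.9019
z' = -3*sin(210) + -11*cos(210) = 11.0263

(-16, -2.9019, 11.0263)


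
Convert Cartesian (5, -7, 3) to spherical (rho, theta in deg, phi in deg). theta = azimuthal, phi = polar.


rho = sqrt(5^2 + (-7)^2 + 3^2) = 9.1104
theta = atan2(-7, 5) = 305.5377 deg
phi = acos(3/9.1104) = 70.7741 deg

rho = 9.1104, theta = 305.5377 deg, phi = 70.7741 deg


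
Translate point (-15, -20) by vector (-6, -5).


Translation: (x+dx, y+dy) = (-15+-6, -20+-5) = (-21, -25)

(-21, -25)


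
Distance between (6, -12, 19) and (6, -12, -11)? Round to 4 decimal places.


d = sqrt((6-6)^2 + (-12--12)^2 + (-11-19)^2) = 30

30


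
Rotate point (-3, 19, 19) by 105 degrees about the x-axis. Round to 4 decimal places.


x' = -3
y' = 19*cos(105) - 19*sin(105) = -23.2702
z' = 19*sin(105) + 19*cos(105) = 13.435

(-3, -23.2702, 13.435)


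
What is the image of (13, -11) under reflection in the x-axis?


Reflection across x-axis: (x, y) -> (x, -y)
(13, -11) -> (13, 11)

(13, 11)


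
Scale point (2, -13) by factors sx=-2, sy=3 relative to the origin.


Scaling: (x*sx, y*sy) = (2*-2, -13*3) = (-4, -39)

(-4, -39)


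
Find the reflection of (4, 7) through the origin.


Reflection through origin: (x, y) -> (-x, -y)
(4, 7) -> (-4, -7)

(-4, -7)


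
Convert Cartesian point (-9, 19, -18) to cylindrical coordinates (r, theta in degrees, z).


r = sqrt((-9)^2 + 19^2) = 21.0238
theta = atan2(19, -9) = 115.3462 deg
z = -18

r = 21.0238, theta = 115.3462 deg, z = -18


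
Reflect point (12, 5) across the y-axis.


Reflection across y-axis: (x, y) -> (-x, y)
(12, 5) -> (-12, 5)

(-12, 5)


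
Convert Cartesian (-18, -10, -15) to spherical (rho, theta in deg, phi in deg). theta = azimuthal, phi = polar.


rho = sqrt((-18)^2 + (-10)^2 + (-15)^2) = 25.4755
theta = atan2(-10, -18) = 209.0546 deg
phi = acos(-15/25.4755) = 126.072 deg

rho = 25.4755, theta = 209.0546 deg, phi = 126.072 deg


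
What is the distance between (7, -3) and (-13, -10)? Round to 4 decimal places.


d = sqrt((-13-7)^2 + (-10--3)^2) = 21.1896

21.1896


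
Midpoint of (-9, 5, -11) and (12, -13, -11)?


Midpoint = ((-9+12)/2, (5+-13)/2, (-11+-11)/2) = (1.5, -4, -11)

(1.5, -4, -11)


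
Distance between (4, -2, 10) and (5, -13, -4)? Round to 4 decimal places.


d = sqrt((5-4)^2 + (-13--2)^2 + (-4-10)^2) = 17.8326

17.8326


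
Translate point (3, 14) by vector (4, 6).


Translation: (x+dx, y+dy) = (3+4, 14+6) = (7, 20)

(7, 20)


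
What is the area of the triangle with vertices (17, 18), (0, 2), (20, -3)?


Area = |x1(y2-y3) + x2(y3-y1) + x3(y1-y2)| / 2
= |17*(2--3) + 0*(-3-18) + 20*(18-2)| / 2
= 202.5

202.5


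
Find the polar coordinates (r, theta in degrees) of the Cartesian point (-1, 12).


r = sqrt((-1)^2 + 12^2) = 12.0416
theta = atan2(12, -1) = 94.7636 degrees

r = 12.0416, theta = 94.7636 degrees


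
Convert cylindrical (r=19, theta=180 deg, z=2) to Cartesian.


x = 19 * cos(180) = -19
y = 19 * sin(180) = 0
z = 2

(-19, 0, 2)


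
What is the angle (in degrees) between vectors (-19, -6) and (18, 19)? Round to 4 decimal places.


dot = -19*18 + -6*19 = -456
|u| = 19.9249, |v| = 26.1725
cos(angle) = -0.8744
angle = 150.9774 degrees

150.9774 degrees


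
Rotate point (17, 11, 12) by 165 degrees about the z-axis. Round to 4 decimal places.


x' = 17*cos(165) - 11*sin(165) = -19.2677
y' = 17*sin(165) + 11*cos(165) = -6.2253
z' = 12

(-19.2677, -6.2253, 12)


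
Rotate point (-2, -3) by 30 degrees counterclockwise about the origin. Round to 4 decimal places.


x' = -2*cos(30) - -3*sin(30) = -0.2321
y' = -2*sin(30) + -3*cos(30) = -3.5981

(-0.2321, -3.5981)


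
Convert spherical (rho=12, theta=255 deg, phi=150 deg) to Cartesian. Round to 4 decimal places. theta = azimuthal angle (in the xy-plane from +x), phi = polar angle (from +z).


x = 12 * sin(150) * cos(255) = -1.5529
y = 12 * sin(150) * sin(255) = -5.7956
z = 12 * cos(150) = -10.3923

(-1.5529, -5.7956, -10.3923)


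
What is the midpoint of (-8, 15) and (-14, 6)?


Midpoint = ((-8+-14)/2, (15+6)/2) = (-11, 10.5)

(-11, 10.5)


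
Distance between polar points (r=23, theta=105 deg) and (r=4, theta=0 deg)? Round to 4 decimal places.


d = sqrt(r1^2 + r2^2 - 2*r1*r2*cos(t2-t1))
d = sqrt(23^2 + 4^2 - 2*23*4*cos(0-105)) = 24.3438

24.3438


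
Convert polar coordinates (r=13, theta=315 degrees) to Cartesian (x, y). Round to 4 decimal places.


x = 13 * cos(315) = 9.1924
y = 13 * sin(315) = -9.1924

(9.1924, -9.1924)


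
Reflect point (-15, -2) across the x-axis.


Reflection across x-axis: (x, y) -> (x, -y)
(-15, -2) -> (-15, 2)

(-15, 2)


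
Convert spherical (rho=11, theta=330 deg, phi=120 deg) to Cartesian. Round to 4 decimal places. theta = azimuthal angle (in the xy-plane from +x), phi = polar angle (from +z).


x = 11 * sin(120) * cos(330) = 8.25
y = 11 * sin(120) * sin(330) = -4.7631
z = 11 * cos(120) = -5.5

(8.25, -4.7631, -5.5)


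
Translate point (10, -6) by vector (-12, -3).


Translation: (x+dx, y+dy) = (10+-12, -6+-3) = (-2, -9)

(-2, -9)


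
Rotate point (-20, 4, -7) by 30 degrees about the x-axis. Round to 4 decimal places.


x' = -20
y' = 4*cos(30) - -7*sin(30) = 6.9641
z' = 4*sin(30) + -7*cos(30) = -4.0622

(-20, 6.9641, -4.0622)


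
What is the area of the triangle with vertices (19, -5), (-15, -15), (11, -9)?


Area = |x1(y2-y3) + x2(y3-y1) + x3(y1-y2)| / 2
= |19*(-15--9) + -15*(-9--5) + 11*(-5--15)| / 2
= 28

28


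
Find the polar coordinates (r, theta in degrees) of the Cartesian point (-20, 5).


r = sqrt((-20)^2 + 5^2) = 20.6155
theta = atan2(5, -20) = 165.9638 degrees

r = 20.6155, theta = 165.9638 degrees


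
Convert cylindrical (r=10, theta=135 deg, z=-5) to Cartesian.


x = 10 * cos(135) = -7.0711
y = 10 * sin(135) = 7.0711
z = -5

(-7.0711, 7.0711, -5)


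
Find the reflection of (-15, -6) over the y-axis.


Reflection across y-axis: (x, y) -> (-x, y)
(-15, -6) -> (15, -6)

(15, -6)


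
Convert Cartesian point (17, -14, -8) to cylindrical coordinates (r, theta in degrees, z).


r = sqrt(17^2 + (-14)^2) = 22.0227
theta = atan2(-14, 17) = 320.5275 deg
z = -8

r = 22.0227, theta = 320.5275 deg, z = -8


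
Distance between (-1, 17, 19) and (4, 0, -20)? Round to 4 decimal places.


d = sqrt((4--1)^2 + (0-17)^2 + (-20-19)^2) = 42.8369

42.8369


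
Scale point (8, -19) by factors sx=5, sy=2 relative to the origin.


Scaling: (x*sx, y*sy) = (8*5, -19*2) = (40, -38)

(40, -38)


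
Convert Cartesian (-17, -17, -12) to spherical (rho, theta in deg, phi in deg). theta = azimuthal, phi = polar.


rho = sqrt((-17)^2 + (-17)^2 + (-12)^2) = 26.8701
theta = atan2(-17, -17) = 225 deg
phi = acos(-12/26.8701) = 116.5254 deg

rho = 26.8701, theta = 225 deg, phi = 116.5254 deg


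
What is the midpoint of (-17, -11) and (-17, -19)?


Midpoint = ((-17+-17)/2, (-11+-19)/2) = (-17, -15)

(-17, -15)


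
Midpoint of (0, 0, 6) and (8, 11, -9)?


Midpoint = ((0+8)/2, (0+11)/2, (6+-9)/2) = (4, 5.5, -1.5)

(4, 5.5, -1.5)


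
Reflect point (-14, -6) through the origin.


Reflection through origin: (x, y) -> (-x, -y)
(-14, -6) -> (14, 6)

(14, 6)


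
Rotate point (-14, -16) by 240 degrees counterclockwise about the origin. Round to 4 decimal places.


x' = -14*cos(240) - -16*sin(240) = -6.8564
y' = -14*sin(240) + -16*cos(240) = 20.1244

(-6.8564, 20.1244)


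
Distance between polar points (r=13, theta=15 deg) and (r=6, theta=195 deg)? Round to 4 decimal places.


d = sqrt(r1^2 + r2^2 - 2*r1*r2*cos(t2-t1))
d = sqrt(13^2 + 6^2 - 2*13*6*cos(195-15)) = 19

19


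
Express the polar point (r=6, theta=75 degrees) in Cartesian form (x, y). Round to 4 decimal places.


x = 6 * cos(75) = 1.5529
y = 6 * sin(75) = 5.7956

(1.5529, 5.7956)


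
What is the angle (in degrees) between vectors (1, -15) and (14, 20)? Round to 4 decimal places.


dot = 1*14 + -15*20 = -286
|u| = 15.0333, |v| = 24.4131
cos(angle) = -0.7793
angle = 141.1939 degrees

141.1939 degrees


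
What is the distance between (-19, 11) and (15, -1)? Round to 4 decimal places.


d = sqrt((15--19)^2 + (-1-11)^2) = 36.0555

36.0555


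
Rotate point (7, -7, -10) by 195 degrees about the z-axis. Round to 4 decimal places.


x' = 7*cos(195) - -7*sin(195) = -8.5732
y' = 7*sin(195) + -7*cos(195) = 4.9497
z' = -10

(-8.5732, 4.9497, -10)


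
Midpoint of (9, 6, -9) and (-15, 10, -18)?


Midpoint = ((9+-15)/2, (6+10)/2, (-9+-18)/2) = (-3, 8, -13.5)

(-3, 8, -13.5)


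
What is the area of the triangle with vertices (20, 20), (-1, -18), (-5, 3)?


Area = |x1(y2-y3) + x2(y3-y1) + x3(y1-y2)| / 2
= |20*(-18-3) + -1*(3-20) + -5*(20--18)| / 2
= 296.5

296.5


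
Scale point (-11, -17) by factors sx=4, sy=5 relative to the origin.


Scaling: (x*sx, y*sy) = (-11*4, -17*5) = (-44, -85)

(-44, -85)


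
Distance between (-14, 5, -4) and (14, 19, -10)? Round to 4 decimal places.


d = sqrt((14--14)^2 + (19-5)^2 + (-10--4)^2) = 31.8748

31.8748


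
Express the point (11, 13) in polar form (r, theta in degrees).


r = sqrt(11^2 + 13^2) = 17.0294
theta = atan2(13, 11) = 49.7636 degrees

r = 17.0294, theta = 49.7636 degrees


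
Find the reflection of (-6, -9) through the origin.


Reflection through origin: (x, y) -> (-x, -y)
(-6, -9) -> (6, 9)

(6, 9)


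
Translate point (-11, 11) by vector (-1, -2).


Translation: (x+dx, y+dy) = (-11+-1, 11+-2) = (-12, 9)

(-12, 9)


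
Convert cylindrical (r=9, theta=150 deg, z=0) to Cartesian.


x = 9 * cos(150) = -7.7942
y = 9 * sin(150) = 4.5
z = 0

(-7.7942, 4.5, 0)


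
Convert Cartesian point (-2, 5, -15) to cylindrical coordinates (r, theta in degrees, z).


r = sqrt((-2)^2 + 5^2) = 5.3852
theta = atan2(5, -2) = 111.8014 deg
z = -15

r = 5.3852, theta = 111.8014 deg, z = -15


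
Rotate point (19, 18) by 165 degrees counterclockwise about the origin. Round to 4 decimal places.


x' = 19*cos(165) - 18*sin(165) = -23.0113
y' = 19*sin(165) + 18*cos(165) = -12.4691

(-23.0113, -12.4691)


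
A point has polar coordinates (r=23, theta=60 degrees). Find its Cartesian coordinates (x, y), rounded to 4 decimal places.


x = 23 * cos(60) = 11.5
y = 23 * sin(60) = 19.9186

(11.5, 19.9186)


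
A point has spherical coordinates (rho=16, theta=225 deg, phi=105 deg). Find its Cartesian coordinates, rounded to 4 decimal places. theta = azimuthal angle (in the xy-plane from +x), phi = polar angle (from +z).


x = 16 * sin(105) * cos(225) = -10.9282
y = 16 * sin(105) * sin(225) = -10.9282
z = 16 * cos(105) = -4.1411

(-10.9282, -10.9282, -4.1411)


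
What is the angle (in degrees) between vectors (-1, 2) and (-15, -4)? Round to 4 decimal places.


dot = -1*-15 + 2*-4 = 7
|u| = 2.2361, |v| = 15.5242
cos(angle) = 0.2017
angle = 78.3664 degrees

78.3664 degrees


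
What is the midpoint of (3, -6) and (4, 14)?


Midpoint = ((3+4)/2, (-6+14)/2) = (3.5, 4)

(3.5, 4)


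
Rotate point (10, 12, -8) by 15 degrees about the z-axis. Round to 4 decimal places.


x' = 10*cos(15) - 12*sin(15) = 6.5534
y' = 10*sin(15) + 12*cos(15) = 14.1793
z' = -8

(6.5534, 14.1793, -8)


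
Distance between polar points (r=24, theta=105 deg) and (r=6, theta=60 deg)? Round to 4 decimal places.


d = sqrt(r1^2 + r2^2 - 2*r1*r2*cos(t2-t1))
d = sqrt(24^2 + 6^2 - 2*24*6*cos(60-105)) = 20.2078

20.2078


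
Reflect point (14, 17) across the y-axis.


Reflection across y-axis: (x, y) -> (-x, y)
(14, 17) -> (-14, 17)

(-14, 17)


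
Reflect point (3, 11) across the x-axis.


Reflection across x-axis: (x, y) -> (x, -y)
(3, 11) -> (3, -11)

(3, -11)


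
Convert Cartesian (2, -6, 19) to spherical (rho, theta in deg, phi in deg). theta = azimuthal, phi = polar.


rho = sqrt(2^2 + (-6)^2 + 19^2) = 20.025
theta = atan2(-6, 2) = 288.4349 deg
phi = acos(19/20.025) = 18.4111 deg

rho = 20.025, theta = 288.4349 deg, phi = 18.4111 deg


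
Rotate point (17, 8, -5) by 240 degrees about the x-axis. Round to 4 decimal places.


x' = 17
y' = 8*cos(240) - -5*sin(240) = -8.3301
z' = 8*sin(240) + -5*cos(240) = -4.4282

(17, -8.3301, -4.4282)


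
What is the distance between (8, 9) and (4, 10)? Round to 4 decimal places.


d = sqrt((4-8)^2 + (10-9)^2) = 4.1231

4.1231


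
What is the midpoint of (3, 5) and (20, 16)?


Midpoint = ((3+20)/2, (5+16)/2) = (11.5, 10.5)

(11.5, 10.5)


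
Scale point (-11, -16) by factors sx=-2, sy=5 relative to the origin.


Scaling: (x*sx, y*sy) = (-11*-2, -16*5) = (22, -80)

(22, -80)


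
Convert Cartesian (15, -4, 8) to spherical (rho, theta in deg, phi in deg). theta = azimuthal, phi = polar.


rho = sqrt(15^2 + (-4)^2 + 8^2) = 17.4642
theta = atan2(-4, 15) = 345.0686 deg
phi = acos(8/17.4642) = 62.7368 deg

rho = 17.4642, theta = 345.0686 deg, phi = 62.7368 deg


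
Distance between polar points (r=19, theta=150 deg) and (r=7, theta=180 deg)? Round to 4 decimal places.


d = sqrt(r1^2 + r2^2 - 2*r1*r2*cos(t2-t1))
d = sqrt(19^2 + 7^2 - 2*19*7*cos(180-150)) = 13.4029

13.4029


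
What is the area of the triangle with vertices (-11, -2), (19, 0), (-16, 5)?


Area = |x1(y2-y3) + x2(y3-y1) + x3(y1-y2)| / 2
= |-11*(0-5) + 19*(5--2) + -16*(-2-0)| / 2
= 110

110


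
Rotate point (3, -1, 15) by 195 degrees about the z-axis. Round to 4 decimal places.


x' = 3*cos(195) - -1*sin(195) = -3.1566
y' = 3*sin(195) + -1*cos(195) = 0.1895
z' = 15

(-3.1566, 0.1895, 15)


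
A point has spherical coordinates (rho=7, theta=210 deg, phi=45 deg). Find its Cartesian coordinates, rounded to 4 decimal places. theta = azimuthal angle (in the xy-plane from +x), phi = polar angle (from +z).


x = 7 * sin(45) * cos(210) = -4.2866
y = 7 * sin(45) * sin(210) = -2.4749
z = 7 * cos(45) = 4.9497

(-4.2866, -2.4749, 4.9497)


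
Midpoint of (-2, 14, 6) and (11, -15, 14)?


Midpoint = ((-2+11)/2, (14+-15)/2, (6+14)/2) = (4.5, -0.5, 10)

(4.5, -0.5, 10)
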